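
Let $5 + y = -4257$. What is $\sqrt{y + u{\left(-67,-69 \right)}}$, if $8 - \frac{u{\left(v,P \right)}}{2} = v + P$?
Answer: $i \sqrt{3974} \approx 63.04 i$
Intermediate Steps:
$y = -4262$ ($y = -5 - 4257 = -4262$)
$u{\left(v,P \right)} = 16 - 2 P - 2 v$ ($u{\left(v,P \right)} = 16 - 2 \left(v + P\right) = 16 - 2 \left(P + v\right) = 16 - \left(2 P + 2 v\right) = 16 - 2 P - 2 v$)
$\sqrt{y + u{\left(-67,-69 \right)}} = \sqrt{-4262 - -288} = \sqrt{-4262 + \left(16 + 138 + 134\right)} = \sqrt{-4262 + 288} = \sqrt{-3974} = i \sqrt{3974}$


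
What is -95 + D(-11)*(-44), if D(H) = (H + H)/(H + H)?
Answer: -139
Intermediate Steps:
D(H) = 1 (D(H) = (2*H)/((2*H)) = (2*H)*(1/(2*H)) = 1)
-95 + D(-11)*(-44) = -95 + 1*(-44) = -95 - 44 = -139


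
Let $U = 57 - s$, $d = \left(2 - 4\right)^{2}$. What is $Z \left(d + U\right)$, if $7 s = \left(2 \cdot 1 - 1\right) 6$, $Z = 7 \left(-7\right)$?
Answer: $-2947$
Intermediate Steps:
$Z = -49$
$d = 4$ ($d = \left(-2\right)^{2} = 4$)
$s = \frac{6}{7}$ ($s = \frac{\left(2 \cdot 1 - 1\right) 6}{7} = \frac{\left(2 - 1\right) 6}{7} = \frac{1 \cdot 6}{7} = \frac{1}{7} \cdot 6 = \frac{6}{7} \approx 0.85714$)
$U = \frac{393}{7}$ ($U = 57 - \frac{6}{7} = \frac{393}{7} \approx 56.143$)
$Z \left(d + U\right) = - 49 \left(4 + \frac{393}{7}\right) = \left(-49\right) \frac{421}{7} = -2947$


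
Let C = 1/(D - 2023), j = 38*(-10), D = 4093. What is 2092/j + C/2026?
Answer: -438673553/79682580 ≈ -5.5053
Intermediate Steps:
j = -380
C = 1/2070 (C = 1/(4093 - 2023) = 1/2070 ≈ 0.00048309)
2092/j + C/2026 = 2092/(-380) + (1/2070)/2026 = 2092*(-1/380) + (1/2070)*(1/2026) = -523/95 + 1/4193820 = -438673553/79682580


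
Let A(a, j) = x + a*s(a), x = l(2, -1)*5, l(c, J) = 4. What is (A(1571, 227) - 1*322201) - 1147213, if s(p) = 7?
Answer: -1458397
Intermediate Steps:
x = 20 (x = 4*5 = 20)
A(a, j) = 20 + 7*a (A(a, j) = 20 + a*7 = 20 + 7*a)
(A(1571, 227) - 1*322201) - 1147213 = ((20 + 7*1571) - 1*322201) - 1147213 = ((20 + 10997) - 322201) - 1147213 = (11017 - 322201) - 1147213 = -311184 - 1147213 = -1458397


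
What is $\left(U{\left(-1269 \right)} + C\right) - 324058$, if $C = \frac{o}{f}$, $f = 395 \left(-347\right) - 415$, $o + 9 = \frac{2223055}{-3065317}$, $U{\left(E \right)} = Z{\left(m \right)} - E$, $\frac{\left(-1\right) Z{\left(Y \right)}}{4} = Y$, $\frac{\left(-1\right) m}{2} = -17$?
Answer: $- \frac{34021745700320523}{105354945290} \approx -3.2293 \cdot 10^{5}$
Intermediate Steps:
$m = 34$ ($m = \left(-2\right) \left(-17\right) = 34$)
$Z{\left(Y \right)} = - 4 Y$
$U{\left(E \right)} = -136 - E$ ($U{\left(E \right)} = \left(-4\right) 34 - E = -136 - E$)
$o = - \frac{29810908}{3065317}$ ($o = -9 + \frac{2223055}{-3065317} = -9 + 2223055 \left(- \frac{1}{3065317}\right) = -9 - \frac{2223055}{3065317} = - \frac{29810908}{3065317} \approx -9.7252$)
$f = -137480$ ($f = -137065 - 415 = -137480$)
$C = \frac{7452727}{105354945290}$ ($C = - \frac{29810908}{3065317 \left(-137480\right)} = \left(- \frac{29810908}{3065317}\right) \left(- \frac{1}{137480}\right) = \frac{7452727}{105354945290} \approx 7.0739 \cdot 10^{-5}$)
$\left(U{\left(-1269 \right)} + C\right) - 324058 = \left(\left(-136 - -1269\right) + \frac{7452727}{105354945290}\right) - 324058 = \left(\left(-136 + 1269\right) + \frac{7452727}{105354945290}\right) - 324058 = \left(1133 + \frac{7452727}{105354945290}\right) - 324058 = \frac{119367160466297}{105354945290} - 324058 = - \frac{34021745700320523}{105354945290}$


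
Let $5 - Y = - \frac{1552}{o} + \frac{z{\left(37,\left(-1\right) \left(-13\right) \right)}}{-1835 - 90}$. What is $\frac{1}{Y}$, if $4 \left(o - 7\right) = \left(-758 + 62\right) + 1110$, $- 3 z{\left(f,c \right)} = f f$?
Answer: $\frac{1276275}{24004426} \approx 0.053168$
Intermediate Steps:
$z{\left(f,c \right)} = - \frac{f^{2}}{3}$ ($z{\left(f,c \right)} = - \frac{f f}{3} = - \frac{f^{2}}{3}$)
$o = \frac{221}{2}$ ($o = 7 + \frac{\left(-758 + 62\right) + 1110}{4} = 7 + \frac{-696 + 1110}{4} = 7 + \frac{1}{4} \cdot 414 = 7 + \frac{207}{2} = \frac{221}{2} \approx 110.5$)
$Y = \frac{24004426}{1276275}$ ($Y = 5 - \left(- \frac{1552}{\frac{221}{2}} + \frac{\left(- \frac{1}{3}\right) 37^{2}}{-1835 - 90}\right) = 5 - \left(\left(-1552\right) \frac{2}{221} + \frac{\left(- \frac{1}{3}\right) 1369}{-1835 - 90}\right) = 5 - \left(- \frac{3104}{221} - \frac{1369}{3 \left(-1925\right)}\right) = 5 - \left(- \frac{3104}{221} - - \frac{1369}{5775}\right) = 5 - \left(- \frac{3104}{221} + \frac{1369}{5775}\right) = 5 - - \frac{17623051}{1276275} = 5 + \frac{17623051}{1276275} = \frac{24004426}{1276275} \approx 18.808$)
$\frac{1}{Y} = \frac{1}{\frac{24004426}{1276275}} = \frac{1276275}{24004426}$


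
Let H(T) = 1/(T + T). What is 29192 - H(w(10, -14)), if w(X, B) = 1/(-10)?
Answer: 29197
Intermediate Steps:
w(X, B) = -⅒
H(T) = 1/(2*T)
29192 - H(w(10, -14)) = 29192 - 1/(2*(-⅒)) = 29192 - (-10)/2 = 29192 - 1*(-5) = 29192 + 5 = 29197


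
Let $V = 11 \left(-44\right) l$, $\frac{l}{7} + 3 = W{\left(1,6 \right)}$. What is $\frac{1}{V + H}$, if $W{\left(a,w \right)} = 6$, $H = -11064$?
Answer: $- \frac{1}{21228} \approx -4.7108 \cdot 10^{-5}$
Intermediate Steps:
$l = 21$ ($l = -21 + 7 \cdot 6 = -21 + 42 = 21$)
$V = -10164$ ($V = 11 \left(-44\right) 21 = \left(-484\right) 21 = -10164$)
$\frac{1}{V + H} = \frac{1}{-10164 - 11064} = \frac{1}{-21228} = - \frac{1}{21228}$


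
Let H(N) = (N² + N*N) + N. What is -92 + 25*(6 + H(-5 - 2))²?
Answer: 235133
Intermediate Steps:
H(N) = N + 2*N² (H(N) = (N² + N²) + N = 2*N² + N = N + 2*N²)
-92 + 25*(6 + H(-5 - 2))² = -92 + 25*(6 + (-5 - 2)*(1 + 2*(-5 - 2)))² = -92 + 25*(6 - 7*(1 + 2*(-7)))² = -92 + 25*(6 - 7*(1 - 14))² = -92 + 25*(6 - 7*(-13))² = -92 + 25*(6 + 91)² = -92 + 25*97² = -92 + 25*9409 = -92 + 235225 = 235133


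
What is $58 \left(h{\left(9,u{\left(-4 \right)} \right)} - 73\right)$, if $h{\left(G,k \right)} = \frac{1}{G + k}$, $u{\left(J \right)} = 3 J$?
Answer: $- \frac{12760}{3} \approx -4253.3$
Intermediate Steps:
$58 \left(h{\left(9,u{\left(-4 \right)} \right)} - 73\right) = 58 \left(\frac{1}{9 + 3 \left(-4\right)} - 73\right) = 58 \left(\frac{1}{9 - 12} - 73\right) = 58 \left(\frac{1}{-3} - 73\right) = 58 \left(- \frac{1}{3} - 73\right) = 58 \left(- \frac{220}{3}\right) = - \frac{12760}{3}$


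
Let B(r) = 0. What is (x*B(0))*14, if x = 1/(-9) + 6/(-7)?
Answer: 0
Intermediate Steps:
x = -61/63 (x = 1*(-1/9) + 6*(-1/7) = -1/9 - 6/7 = -61/63 ≈ -0.96825)
(x*B(0))*14 = -61/63*0*14 = 0*14 = 0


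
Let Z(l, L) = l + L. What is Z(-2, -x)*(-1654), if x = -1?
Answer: 1654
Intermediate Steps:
Z(l, L) = L + l
Z(-2, -x)*(-1654) = (-1*(-1) - 2)*(-1654) = (1 - 2)*(-1654) = -1*(-1654) = 1654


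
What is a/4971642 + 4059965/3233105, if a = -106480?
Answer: 1984043149213/1607384060841 ≈ 1.2343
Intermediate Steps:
a/4971642 + 4059965/3233105 = -106480/4971642 + 4059965/3233105 = -106480*1/4971642 + 4059965*(1/3233105) = -53240/2485821 + 811993/646621 = 1984043149213/1607384060841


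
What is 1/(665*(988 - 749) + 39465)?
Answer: 1/198400 ≈ 5.0403e-6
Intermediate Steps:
1/(665*(988 - 749) + 39465) = 1/(665*239 + 39465) = 1/(158935 + 39465) = 1/198400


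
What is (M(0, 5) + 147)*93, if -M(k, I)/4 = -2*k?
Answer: 13671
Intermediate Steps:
M(k, I) = 8*k (M(k, I) = -(-8)*k = 8*k)
(M(0, 5) + 147)*93 = (8*0 + 147)*93 = (0 + 147)*93 = 147*93 = 13671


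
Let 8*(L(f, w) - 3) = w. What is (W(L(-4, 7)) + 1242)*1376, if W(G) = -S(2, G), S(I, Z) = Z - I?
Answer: 1706412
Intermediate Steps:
L(f, w) = 3 + w/8
W(G) = 2 - G (W(G) = -(G - 1*2) = -(G - 2) = -(-2 + G) = 2 - G)
(W(L(-4, 7)) + 1242)*1376 = ((2 - (3 + (⅛)*7)) + 1242)*1376 = ((2 - (3 + 7/8)) + 1242)*1376 = ((2 - 1*31/8) + 1242)*1376 = ((2 - 31/8) + 1242)*1376 = (-15/8 + 1242)*1376 = (9921/8)*1376 = 1706412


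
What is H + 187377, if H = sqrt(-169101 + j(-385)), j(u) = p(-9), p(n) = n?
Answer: 187377 + 3*I*sqrt(18790) ≈ 1.8738e+5 + 411.23*I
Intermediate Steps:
j(u) = -9
H = 3*I*sqrt(18790) (H = sqrt(-169101 - 9) = sqrt(-169110) = 3*I*sqrt(18790) ≈ 411.23*I)
H + 187377 = 3*I*sqrt(18790) + 187377 = 187377 + 3*I*sqrt(18790)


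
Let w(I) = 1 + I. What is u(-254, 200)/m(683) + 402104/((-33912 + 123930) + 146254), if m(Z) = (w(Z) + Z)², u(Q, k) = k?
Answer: 93931822007/55189860926 ≈ 1.7020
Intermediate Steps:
m(Z) = (1 + 2*Z)² (m(Z) = ((1 + Z) + Z)² = (1 + 2*Z)²)
u(-254, 200)/m(683) + 402104/((-33912 + 123930) + 146254) = 200/((1 + 2*683)²) + 402104/((-33912 + 123930) + 146254) = 200/((1 + 1366)²) + 402104/(90018 + 146254) = 200/(1367²) + 402104/236272 = 200/1868689 + 402104*(1/236272) = 200*(1/1868689) + 50263/29534 = 200/1868689 + 50263/29534 = 93931822007/55189860926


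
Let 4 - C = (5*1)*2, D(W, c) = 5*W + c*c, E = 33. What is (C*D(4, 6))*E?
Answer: -11088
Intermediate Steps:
D(W, c) = c² + 5*W (D(W, c) = 5*W + c² = c² + 5*W)
C = -6 (C = 4 - 5*1*2 = 4 - 5*2 = 4 - 1*10 = 4 - 10 = -6)
(C*D(4, 6))*E = -6*(6² + 5*4)*33 = -6*(36 + 20)*33 = -6*56*33 = -336*33 = -11088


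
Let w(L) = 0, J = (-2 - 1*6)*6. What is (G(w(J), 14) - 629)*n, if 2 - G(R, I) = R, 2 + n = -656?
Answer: 412566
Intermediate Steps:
J = -48 (J = (-2 - 6)*6 = -8*6 = -48)
n = -658 (n = -2 - 656 = -658)
G(R, I) = 2 - R
(G(w(J), 14) - 629)*n = ((2 - 1*0) - 629)*(-658) = ((2 + 0) - 629)*(-658) = (2 - 629)*(-658) = -627*(-658) = 412566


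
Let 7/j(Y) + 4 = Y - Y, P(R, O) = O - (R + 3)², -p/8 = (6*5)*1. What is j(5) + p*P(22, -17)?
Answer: 616313/4 ≈ 1.5408e+5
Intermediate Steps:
p = -240 (p = -8*6*5 = -240 ≈ -240.00)
P(R, O) = O - (3 + R)²
j(Y) = -7/4 (j(Y) = 7/(-4 + (Y - Y)) = 7/(-4 + 0) = 7/(-4) = 7*(-¼) = -7/4)
j(5) + p*P(22, -17) = -7/4 - 240*(-17 - (3 + 22)²) = -7/4 - 240*(-17 - 1*25²) = -7/4 - 240*(-17 - 1*625) = -7/4 - 240*(-17 - 625) = -7/4 - 240*(-642) = -7/4 + 154080 = 616313/4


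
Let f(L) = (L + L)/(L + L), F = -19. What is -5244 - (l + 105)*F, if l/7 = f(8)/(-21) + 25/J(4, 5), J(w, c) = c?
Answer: -7771/3 ≈ -2590.3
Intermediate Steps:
f(L) = 1 (f(L) = (2*L)/((2*L)) = (2*L)*(1/(2*L)) = 1)
l = 104/3 (l = 7*(1/(-21) + 25/5) = 7*(1*(-1/21) + 25*(⅕)) = 7*(-1/21 + 5) = 7*(104/21) = 104/3 ≈ 34.667)
-5244 - (l + 105)*F = -5244 - (104/3 + 105)*(-19) = -5244 - 419*(-19)/3 = -5244 - 1*(-7961/3) = -5244 + 7961/3 = -7771/3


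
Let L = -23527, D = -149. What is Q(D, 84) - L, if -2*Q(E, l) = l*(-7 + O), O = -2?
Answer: 23905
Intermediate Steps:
Q(E, l) = 9*l/2 (Q(E, l) = -l*(-7 - 2)/2 = -l*(-9)/2 = -(-9)*l/2 = 9*l/2)
Q(D, 84) - L = (9/2)*84 - 1*(-23527) = 378 + 23527 = 23905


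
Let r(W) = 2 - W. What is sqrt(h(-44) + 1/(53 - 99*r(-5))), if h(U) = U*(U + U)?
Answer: sqrt(24780790)/80 ≈ 62.225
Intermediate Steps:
h(U) = 2*U**2 (h(U) = U*(2*U) = 2*U**2)
sqrt(h(-44) + 1/(53 - 99*r(-5))) = sqrt(2*(-44)**2 + 1/(53 - 99*(2 - 1*(-5)))) = sqrt(2*1936 + 1/(53 - 99*(2 + 5))) = sqrt(3872 + 1/(53 - 99*7)) = sqrt(3872 + 1/(53 - 693)) = sqrt(3872 + 1/(-640)) = sqrt(3872 - 1/640) = sqrt(2478079/640) = sqrt(24780790)/80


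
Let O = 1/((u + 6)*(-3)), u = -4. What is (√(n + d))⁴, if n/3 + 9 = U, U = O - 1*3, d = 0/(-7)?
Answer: 5329/4 ≈ 1332.3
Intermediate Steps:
O = -⅙ (O = 1/((-4 + 6)*(-3)) = -⅓/2 = (½)*(-⅓) = -⅙ ≈ -0.16667)
d = 0 (d = 0*(-⅐) = 0)
U = -19/6 (U = -⅙ - 1*3 = -⅙ - 3 = -19/6 ≈ -3.1667)
n = -73/2 (n = -27 + 3*(-19/6) = -27 - 19/2 = -73/2 ≈ -36.500)
(√(n + d))⁴ = (√(-73/2 + 0))⁴ = (√(-73/2))⁴ = (I*√146/2)⁴ = 5329/4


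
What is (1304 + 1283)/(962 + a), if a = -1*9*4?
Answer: 2587/926 ≈ 2.7937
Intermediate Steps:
a = -36 (a = -9*4 = -36)
(1304 + 1283)/(962 + a) = (1304 + 1283)/(962 - 36) = 2587/926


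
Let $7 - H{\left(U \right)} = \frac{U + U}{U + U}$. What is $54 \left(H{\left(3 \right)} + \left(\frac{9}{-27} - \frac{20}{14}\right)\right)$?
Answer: $\frac{1602}{7} \approx 228.86$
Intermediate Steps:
$H{\left(U \right)} = 6$ ($H{\left(U \right)} = 7 - \frac{U + U}{U + U} = 7 - \frac{2 U}{2 U} = 7 - 2 U \frac{1}{2 U} = 7 - 1 = 6$)
$54 \left(H{\left(3 \right)} + \left(\frac{9}{-27} - \frac{20}{14}\right)\right) = 54 \left(6 + \left(\frac{9}{-27} - \frac{20}{14}\right)\right) = 54 \left(6 + \left(9 \left(- \frac{1}{27}\right) - \frac{10}{7}\right)\right) = 54 \left(6 - \frac{37}{21}\right) = 54 \cdot \frac{89}{21} = \frac{1602}{7}$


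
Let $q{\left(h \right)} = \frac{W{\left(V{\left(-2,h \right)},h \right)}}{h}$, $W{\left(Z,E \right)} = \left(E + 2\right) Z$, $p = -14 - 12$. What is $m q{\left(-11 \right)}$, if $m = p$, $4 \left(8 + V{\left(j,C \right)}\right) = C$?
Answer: $\frac{5031}{22} \approx 228.68$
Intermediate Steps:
$V{\left(j,C \right)} = -8 + \frac{C}{4}$
$p = -26$
$W{\left(Z,E \right)} = Z \left(2 + E\right)$ ($W{\left(Z,E \right)} = \left(2 + E\right) Z = Z \left(2 + E\right)$)
$q{\left(h \right)} = \frac{\left(-8 + \frac{h}{4}\right) \left(2 + h\right)}{h}$
$m = -26$
$m q{\left(-11 \right)} = - 26 \frac{\left(-32 - 11\right) \left(2 - 11\right)}{4 \left(-11\right)} = - 26 \cdot \frac{1}{4} \left(- \frac{1}{11}\right) \left(-43\right) \left(-9\right) = \left(-26\right) \left(- \frac{387}{44}\right) = \frac{5031}{22}$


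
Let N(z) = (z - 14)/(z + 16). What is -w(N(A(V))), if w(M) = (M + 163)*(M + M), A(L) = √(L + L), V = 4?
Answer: 291167/961 - 74925*√2/961 ≈ 192.72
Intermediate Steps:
A(L) = √2*√L (A(L) = √(2*L) = √2*√L)
N(z) = (-14 + z)/(16 + z)
w(M) = 2*M*(163 + M) (w(M) = (163 + M)*(2*M) = 2*M*(163 + M))
-w(N(A(V))) = -2*(-14 + √2*√4)/(16 + √2*√4)*(163 + (-14 + √2*√4)/(16 + √2*√4)) = -2*(-14 + √2*2)/(16 + √2*2)*(163 + (-14 + √2*2)/(16 + √2*2)) = -2*(-14 + 2*√2)/(16 + 2*√2)*(163 + (-14 + 2*√2)/(16 + 2*√2)) = -2*(-14 + 2*√2)*(163 + (-14 + 2*√2)/(16 + 2*√2))/(16 + 2*√2)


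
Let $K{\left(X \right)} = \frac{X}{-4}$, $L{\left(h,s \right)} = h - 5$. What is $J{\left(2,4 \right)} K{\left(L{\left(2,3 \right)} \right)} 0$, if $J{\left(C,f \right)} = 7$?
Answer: $0$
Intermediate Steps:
$L{\left(h,s \right)} = -5 + h$
$K{\left(X \right)} = - \frac{X}{4}$ ($K{\left(X \right)} = X \left(- \frac{1}{4}\right) = - \frac{X}{4}$)
$J{\left(2,4 \right)} K{\left(L{\left(2,3 \right)} \right)} 0 = 7 \left(- \frac{-5 + 2}{4}\right) 0 = 7 \left(\left(- \frac{1}{4}\right) \left(-3\right)\right) 0 = 7 \cdot \frac{3}{4} \cdot 0 = \frac{21}{4} \cdot 0 = 0$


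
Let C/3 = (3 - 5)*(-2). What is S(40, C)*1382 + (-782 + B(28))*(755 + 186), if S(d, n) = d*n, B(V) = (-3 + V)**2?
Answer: 515623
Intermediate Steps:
C = 12 (C = 3*((3 - 5)*(-2)) = 3*(-2*(-2)) = 3*4 = 12)
S(40, C)*1382 + (-782 + B(28))*(755 + 186) = (40*12)*1382 + (-782 + (-3 + 28)**2)*(755 + 186) = 480*1382 + (-782 + 25**2)*941 = 663360 + (-782 + 625)*941 = 663360 - 157*941 = 663360 - 147737 = 515623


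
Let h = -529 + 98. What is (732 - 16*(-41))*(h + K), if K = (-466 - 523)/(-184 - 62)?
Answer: -72895678/123 ≈ -5.9265e+5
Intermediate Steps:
K = 989/246 (K = -989/(-246) = -989*(-1/246) = 989/246 ≈ 4.0203)
h = -431
(732 - 16*(-41))*(h + K) = (732 - 16*(-41))*(-431 + 989/246) = (732 - 1*(-656))*(-105037/246) = (732 + 656)*(-105037/246) = 1388*(-105037/246) = -72895678/123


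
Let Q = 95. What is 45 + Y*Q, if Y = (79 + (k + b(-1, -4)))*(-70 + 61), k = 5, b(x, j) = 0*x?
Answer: -71775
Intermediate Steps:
b(x, j) = 0
Y = -756 (Y = (79 + (5 + 0))*(-70 + 61) = (79 + 5)*(-9) = 84*(-9) = -756)
45 + Y*Q = 45 - 756*95 = 45 - 71820 = -71775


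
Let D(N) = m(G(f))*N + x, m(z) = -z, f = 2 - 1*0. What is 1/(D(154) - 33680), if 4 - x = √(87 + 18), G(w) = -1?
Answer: -11174/374574793 + √105/1123724379 ≈ -2.9822e-5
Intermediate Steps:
f = 2 (f = 2 + 0 = 2)
x = 4 - √105 (x = 4 - √(87 + 18) = 4 - √105 ≈ -6.2469)
D(N) = 4 + N - √105 (D(N) = (-1*(-1))*N + (4 - √105) = 1*N + (4 - √105) = N + (4 - √105) = 4 + N - √105)
1/(D(154) - 33680) = 1/((4 + 154 - √105) - 33680) = 1/((158 - √105) - 33680) = 1/(-33522 - √105)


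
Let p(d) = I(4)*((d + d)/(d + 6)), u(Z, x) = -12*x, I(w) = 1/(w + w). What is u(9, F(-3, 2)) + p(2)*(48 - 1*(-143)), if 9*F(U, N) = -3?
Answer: 255/16 ≈ 15.938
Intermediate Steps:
F(U, N) = -⅓ (F(U, N) = (⅑)*(-3) = -⅓)
I(w) = 1/(2*w)
p(d) = d/(4*(6 + d)) (p(d) = ((½)/4)*((d + d)/(d + 6)) = ((½)*(¼))*((2*d)/(6 + d)) = (2*d/(6 + d))/8 = d/(4*(6 + d)))
u(9, F(-3, 2)) + p(2)*(48 - 1*(-143)) = -12*(-⅓) + ((¼)*2/(6 + 2))*(48 - 1*(-143)) = 4 + ((¼)*2/8)*(48 + 143) = 4 + ((¼)*2*(⅛))*191 = 4 + (1/16)*191 = 4 + 191/16 = 255/16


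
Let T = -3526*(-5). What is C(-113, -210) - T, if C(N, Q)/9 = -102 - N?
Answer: -17531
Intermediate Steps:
C(N, Q) = -918 - 9*N (C(N, Q) = 9*(-102 - N) = -918 - 9*N)
T = 17630
C(-113, -210) - T = (-918 - 9*(-113)) - 1*17630 = (-918 + 1017) - 17630 = 99 - 17630 = -17531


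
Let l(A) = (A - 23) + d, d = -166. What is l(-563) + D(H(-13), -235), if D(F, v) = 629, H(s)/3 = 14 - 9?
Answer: -123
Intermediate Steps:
H(s) = 15 (H(s) = 3*(14 - 9) = 3*5 = 15)
l(A) = -189 + A (l(A) = (A - 23) - 166 = (-23 + A) - 166 = -189 + A)
l(-563) + D(H(-13), -235) = (-189 - 563) + 629 = -752 + 629 = -123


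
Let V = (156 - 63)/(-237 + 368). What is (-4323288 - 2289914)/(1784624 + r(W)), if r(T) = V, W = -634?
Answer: -866329462/233785837 ≈ -3.7057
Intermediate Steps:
V = 93/131 ≈ 0.70992
r(T) = 93/131
(-4323288 - 2289914)/(1784624 + r(W)) = (-4323288 - 2289914)/(1784624 + 93/131) = -6613202/233785837/131 = -6613202*131/233785837 = -866329462/233785837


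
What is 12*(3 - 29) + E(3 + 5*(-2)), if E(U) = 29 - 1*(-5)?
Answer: -278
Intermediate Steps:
E(U) = 34 (E(U) = 29 + 5 = 34)
12*(3 - 29) + E(3 + 5*(-2)) = 12*(3 - 29) + 34 = 12*(-26) + 34 = -312 + 34 = -278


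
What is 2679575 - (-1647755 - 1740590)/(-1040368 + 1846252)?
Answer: 2159430007645/805884 ≈ 2.6796e+6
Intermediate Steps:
2679575 - (-1647755 - 1740590)/(-1040368 + 1846252) = 2679575 - (-3388345)/805884 = 2679575 - 1*(-3388345/805884) = 2679575 + 3388345/805884 = 2159430007645/805884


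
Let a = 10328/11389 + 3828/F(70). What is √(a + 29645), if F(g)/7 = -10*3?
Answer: √96074650775355/56945 ≈ 172.13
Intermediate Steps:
F(g) = -210 (F(g) = 7*(-10*3) = 7*(-30) = -210)
a = -986386/56945 (a = 10328/11389 + 3828/(-210) = 10328*(1/11389) + 3828*(-1/210) = 10328/11389 - 638/35 = -986386/56945 ≈ -17.322)
√(a + 29645) = √(-986386/56945 + 29645) = √(1687148139/56945) = √96074650775355/56945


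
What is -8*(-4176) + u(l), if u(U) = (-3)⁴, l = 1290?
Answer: 33489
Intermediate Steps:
u(U) = 81
-8*(-4176) + u(l) = -8*(-4176) + 81 = 33408 + 81 = 33489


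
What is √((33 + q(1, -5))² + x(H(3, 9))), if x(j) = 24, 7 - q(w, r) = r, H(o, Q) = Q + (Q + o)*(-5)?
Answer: √2049 ≈ 45.266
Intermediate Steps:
H(o, Q) = -5*o - 4*Q (H(o, Q) = Q + (-5*Q - 5*o) = -5*o - 4*Q)
q(w, r) = 7 - r
√((33 + q(1, -5))² + x(H(3, 9))) = √((33 + (7 - 1*(-5)))² + 24) = √((33 + (7 + 5))² + 24) = √((33 + 12)² + 24) = √(45² + 24) = √(2025 + 24) = √2049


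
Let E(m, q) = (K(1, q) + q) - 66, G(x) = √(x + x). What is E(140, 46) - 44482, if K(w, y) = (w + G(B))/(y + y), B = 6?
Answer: -4094183/92 + √3/46 ≈ -44502.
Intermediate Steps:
G(x) = √2*√x (G(x) = √(2*x) = √2*√x)
K(w, y) = (w + 2*√3)/(2*y) (K(w, y) = (w + √2*√6)/(y + y) = (w + 2*√3)/((2*y)) = (w + 2*√3)*(1/(2*y)) = (w + 2*√3)/(2*y))
E(m, q) = -66 + q + (½ + √3)/q (E(m, q) = ((√3 + (½)*1)/q + q) - 66 = ((√3 + ½)/q + q) - 66 = ((½ + √3)/q + q) - 66 = (q + (½ + √3)/q) - 66 = -66 + q + (½ + √3)/q)
E(140, 46) - 44482 = (½ + √3 + 46*(-66 + 46))/46 - 44482 = (½ + √3 + 46*(-20))/46 - 44482 = (½ + √3 - 920)/46 - 44482 = (-1839/2 + √3)/46 - 44482 = (-1839/92 + √3/46) - 44482 = -4094183/92 + √3/46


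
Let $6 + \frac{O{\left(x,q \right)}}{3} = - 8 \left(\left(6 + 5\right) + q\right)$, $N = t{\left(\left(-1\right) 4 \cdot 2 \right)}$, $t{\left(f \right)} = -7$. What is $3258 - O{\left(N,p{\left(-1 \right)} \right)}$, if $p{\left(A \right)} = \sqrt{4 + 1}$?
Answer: $3540 + 24 \sqrt{5} \approx 3593.7$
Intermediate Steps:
$N = -7$
$p{\left(A \right)} = \sqrt{5}$
$O{\left(x,q \right)} = -282 - 24 q$ ($O{\left(x,q \right)} = -18 + 3 \left(- 8 \left(\left(6 + 5\right) + q\right)\right) = -18 + 3 \left(- 8 \left(11 + q\right)\right) = -18 + 3 \left(-88 - 8 q\right) = -18 - \left(264 + 24 q\right) = -282 - 24 q$)
$3258 - O{\left(N,p{\left(-1 \right)} \right)} = 3258 - \left(-282 - 24 \sqrt{5}\right) = 3258 + \left(282 + 24 \sqrt{5}\right) = 3540 + 24 \sqrt{5}$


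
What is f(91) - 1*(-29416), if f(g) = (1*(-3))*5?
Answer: 29401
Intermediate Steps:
f(g) = -15 (f(g) = -3*5 = -15)
f(91) - 1*(-29416) = -15 - 1*(-29416) = -15 + 29416 = 29401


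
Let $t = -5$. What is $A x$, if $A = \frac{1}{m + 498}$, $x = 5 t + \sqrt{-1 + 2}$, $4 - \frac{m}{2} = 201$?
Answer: $- \frac{3}{13} \approx -0.23077$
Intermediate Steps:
$m = -394$ ($m = 8 - 402 = -394$)
$x = -24$ ($x = 5 \left(-5\right) + \sqrt{-1 + 2} = -25 + \sqrt{1} = -25 + 1 = -24$)
$A = \frac{1}{104}$ ($A = \frac{1}{-394 + 498} = \frac{1}{104} \approx 0.0096154$)
$A x = \frac{1}{104} \left(-24\right) = - \frac{3}{13}$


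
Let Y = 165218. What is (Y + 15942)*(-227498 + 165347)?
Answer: -11259275160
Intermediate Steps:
(Y + 15942)*(-227498 + 165347) = (165218 + 15942)*(-227498 + 165347) = 181160*(-62151) = -11259275160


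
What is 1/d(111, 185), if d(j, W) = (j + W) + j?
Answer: 1/407 ≈ 0.0024570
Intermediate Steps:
d(j, W) = W + 2*j (d(j, W) = (W + j) + j = W + 2*j)
1/d(111, 185) = 1/(185 + 2*111) = 1/(185 + 222) = 1/407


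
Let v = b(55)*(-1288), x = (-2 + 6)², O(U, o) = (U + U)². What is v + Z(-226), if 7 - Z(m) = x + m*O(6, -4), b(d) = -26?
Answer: 66023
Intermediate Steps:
O(U, o) = 4*U² (O(U, o) = (2*U)² = 4*U²)
x = 16 (x = 4² = 16)
Z(m) = -9 - 144*m (Z(m) = 7 - (16 + m*(4*6²)) = 7 - (16 + m*(4*36)) = 7 - (16 + m*144) = 7 - (16 + 144*m) = 7 + (-16 - 144*m) = -9 - 144*m)
v = 33488 (v = -26*(-1288) = 33488)
v + Z(-226) = 33488 + (-9 - 144*(-226)) = 33488 + (-9 + 32544) = 33488 + 32535 = 66023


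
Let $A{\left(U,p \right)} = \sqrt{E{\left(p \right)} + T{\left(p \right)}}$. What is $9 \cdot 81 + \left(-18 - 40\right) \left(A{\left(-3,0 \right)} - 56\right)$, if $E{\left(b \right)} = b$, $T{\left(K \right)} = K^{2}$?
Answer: $3977$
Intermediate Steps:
$A{\left(U,p \right)} = \sqrt{p + p^{2}}$
$9 \cdot 81 + \left(-18 - 40\right) \left(A{\left(-3,0 \right)} - 56\right) = 9 \cdot 81 + \left(-18 - 40\right) \left(\sqrt{0 \left(1 + 0\right)} - 56\right) = 729 - 58 \left(\sqrt{0 \cdot 1} - 56\right) = 729 - 58 \left(\sqrt{0} - 56\right) = 729 - 58 \left(0 - 56\right) = 729 - -3248 = 729 + 3248 = 3977$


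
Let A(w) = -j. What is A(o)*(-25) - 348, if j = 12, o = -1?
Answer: -48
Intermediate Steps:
A(w) = -12 (A(w) = -1*12 = -12)
A(o)*(-25) - 348 = -12*(-25) - 348 = 300 - 348 = -48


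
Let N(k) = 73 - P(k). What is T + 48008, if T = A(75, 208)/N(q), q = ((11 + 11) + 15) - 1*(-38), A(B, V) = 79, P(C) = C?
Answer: 95937/2 ≈ 47969.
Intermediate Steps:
q = 75 (q = (22 + 15) + 38 = 37 + 38 = 75)
N(k) = 73 - k
T = -79/2 (T = 79/(73 - 1*75) = 79/(73 - 75) = 79/(-2) = 79*(-1/2) = -79/2 ≈ -39.500)
T + 48008 = -79/2 + 48008 = 95937/2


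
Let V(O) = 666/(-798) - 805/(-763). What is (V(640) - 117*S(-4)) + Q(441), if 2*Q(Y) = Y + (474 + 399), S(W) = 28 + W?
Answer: -31179851/14497 ≈ -2150.8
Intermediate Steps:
V(O) = 3196/14497 (V(O) = 666*(-1/798) - 805*(-1/763) = -111/133 + 115/109 = 3196/14497)
Q(Y) = 873/2 + Y/2 (Q(Y) = (Y + (474 + 399))/2 = (Y + 873)/2 = (873 + Y)/2 = 873/2 + Y/2)
(V(640) - 117*S(-4)) + Q(441) = (3196/14497 - 117*(28 - 4)) + (873/2 + (½)*441) = (3196/14497 - 117*24) + (873/2 + 441/2) = (3196/14497 - 2808) + 657 = -40704380/14497 + 657 = -31179851/14497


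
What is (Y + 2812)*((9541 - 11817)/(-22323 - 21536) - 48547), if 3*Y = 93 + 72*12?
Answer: -6666589689207/43859 ≈ -1.5200e+8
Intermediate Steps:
Y = 319 (Y = (93 + 72*12)/3 = (93 + 864)/3 = (⅓)*957 = 319)
(Y + 2812)*((9541 - 11817)/(-22323 - 21536) - 48547) = (319 + 2812)*((9541 - 11817)/(-22323 - 21536) - 48547) = 3131*(-2276/(-43859) - 48547) = 3131*(-2276*(-1/43859) - 48547) = 3131*(2276/43859 - 48547) = 3131*(-2129220597/43859) = -6666589689207/43859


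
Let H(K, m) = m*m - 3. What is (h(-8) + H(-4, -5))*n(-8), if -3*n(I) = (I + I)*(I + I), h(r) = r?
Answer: -3584/3 ≈ -1194.7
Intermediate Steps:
H(K, m) = -3 + m² (H(K, m) = m² - 3 = -3 + m²)
n(I) = -4*I²/3 (n(I) = -(I + I)*(I + I)/3 = -2*I*2*I/3 = -4*I²/3)
(h(-8) + H(-4, -5))*n(-8) = (-8 + (-3 + (-5)²))*(-4/3*(-8)²) = (-8 + (-3 + 25))*(-4/3*64) = (-8 + 22)*(-256/3) = 14*(-256/3) = -3584/3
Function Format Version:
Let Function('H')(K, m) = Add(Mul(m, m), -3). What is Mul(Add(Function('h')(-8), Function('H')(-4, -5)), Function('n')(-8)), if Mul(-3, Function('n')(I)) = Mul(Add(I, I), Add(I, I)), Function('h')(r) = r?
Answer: Rational(-3584, 3) ≈ -1194.7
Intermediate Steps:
Function('H')(K, m) = Add(-3, Pow(m, 2)) (Function('H')(K, m) = Add(Pow(m, 2), -3) = Add(-3, Pow(m, 2)))
Function('n')(I) = Mul(Rational(-4, 3), Pow(I, 2)) (Function('n')(I) = Mul(Rational(-1, 3), Mul(Add(I, I), Add(I, I))) = Mul(Rational(-1, 3), Mul(Mul(2, I), Mul(2, I))) = Mul(Rational(-1, 3), Mul(4, Pow(I, 2))) = Mul(Rational(-4, 3), Pow(I, 2)))
Mul(Add(Function('h')(-8), Function('H')(-4, -5)), Function('n')(-8)) = Mul(Add(-8, Add(-3, Pow(-5, 2))), Mul(Rational(-4, 3), Pow(-8, 2))) = Mul(Add(-8, Add(-3, 25)), Mul(Rational(-4, 3), 64)) = Mul(Add(-8, 22), Rational(-256, 3)) = Mul(14, Rational(-256, 3)) = Rational(-3584, 3)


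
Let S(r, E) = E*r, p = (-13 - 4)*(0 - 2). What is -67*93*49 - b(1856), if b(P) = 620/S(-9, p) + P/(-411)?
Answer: -6399654433/20961 ≈ -3.0531e+5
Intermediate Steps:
p = 34 (p = -17*(-2) = 34)
b(P) = -310/153 - P/411 (b(P) = 620/((34*(-9))) + P/(-411) = 620/(-306) + P*(-1/411) = 620*(-1/306) - P/411 = -310/153 - P/411)
-67*93*49 - b(1856) = -67*93*49 - (-310/153 - 1/411*1856) = -6231*49 - (-310/153 - 1856/411) = -305319 - 1*(-137126/20961) = -305319 + 137126/20961 = -6399654433/20961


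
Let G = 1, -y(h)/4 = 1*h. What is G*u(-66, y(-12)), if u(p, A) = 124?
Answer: 124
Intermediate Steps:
y(h) = -4*h
G*u(-66, y(-12)) = 1*124 = 124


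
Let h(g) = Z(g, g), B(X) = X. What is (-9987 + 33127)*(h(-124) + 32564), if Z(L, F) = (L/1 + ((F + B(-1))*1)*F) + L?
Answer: 1106462240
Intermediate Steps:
Z(L, F) = 2*L + F*(-1 + F) (Z(L, F) = (L/1 + ((F - 1)*1)*F) + L = (1*L + ((-1 + F)*1)*F) + L = (L + (-1 + F)*F) + L = (L + F*(-1 + F)) + L = 2*L + F*(-1 + F))
h(g) = g + g**2 (h(g) = g**2 - g + 2*g = g + g**2)
(-9987 + 33127)*(h(-124) + 32564) = (-9987 + 33127)*(-124*(1 - 124) + 32564) = 23140*(-124*(-123) + 32564) = 23140*(15252 + 32564) = 23140*47816 = 1106462240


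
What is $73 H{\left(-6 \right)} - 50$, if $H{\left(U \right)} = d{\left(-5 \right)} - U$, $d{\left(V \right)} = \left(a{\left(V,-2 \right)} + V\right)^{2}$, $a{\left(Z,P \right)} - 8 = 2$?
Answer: $2213$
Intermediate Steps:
$a{\left(Z,P \right)} = 10$ ($a{\left(Z,P \right)} = 8 + 2 = 10$)
$d{\left(V \right)} = \left(10 + V\right)^{2}$
$H{\left(U \right)} = 25 - U$ ($H{\left(U \right)} = \left(10 - 5\right)^{2} - U = 5^{2} - U = 25 - U$)
$73 H{\left(-6 \right)} - 50 = 73 \left(25 - -6\right) - 50 = 73 \left(25 + 6\right) - 50 = 73 \cdot 31 - 50 = 2263 - 50 = 2213$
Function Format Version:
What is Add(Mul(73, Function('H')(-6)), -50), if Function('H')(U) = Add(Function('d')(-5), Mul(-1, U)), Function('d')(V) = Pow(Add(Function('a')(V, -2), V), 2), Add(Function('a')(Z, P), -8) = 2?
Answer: 2213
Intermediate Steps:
Function('a')(Z, P) = 10 (Function('a')(Z, P) = Add(8, 2) = 10)
Function('d')(V) = Pow(Add(10, V), 2)
Function('H')(U) = Add(25, Mul(-1, U)) (Function('H')(U) = Add(Pow(Add(10, -5), 2), Mul(-1, U)) = Add(Pow(5, 2), Mul(-1, U)) = Add(25, Mul(-1, U)))
Add(Mul(73, Function('H')(-6)), -50) = Add(Mul(73, Add(25, Mul(-1, -6))), -50) = Add(Mul(73, Add(25, 6)), -50) = Add(Mul(73, 31), -50) = Add(2263, -50) = 2213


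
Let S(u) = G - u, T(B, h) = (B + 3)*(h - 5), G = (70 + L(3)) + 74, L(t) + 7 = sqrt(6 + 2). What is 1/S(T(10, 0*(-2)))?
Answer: 101/20398 - sqrt(2)/20398 ≈ 0.0048821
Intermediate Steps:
L(t) = -7 + 2*sqrt(2) (L(t) = -7 + sqrt(6 + 2) = -7 + sqrt(8) = -7 + 2*sqrt(2))
G = 137 + 2*sqrt(2) (G = (70 + (-7 + 2*sqrt(2))) + 74 = (63 + 2*sqrt(2)) + 74 = 137 + 2*sqrt(2) ≈ 139.83)
T(B, h) = (-5 + h)*(3 + B) (T(B, h) = (3 + B)*(-5 + h) = (-5 + h)*(3 + B))
S(u) = 137 - u + 2*sqrt(2) (S(u) = (137 + 2*sqrt(2)) - u = 137 - u + 2*sqrt(2))
1/S(T(10, 0*(-2))) = 1/(137 - (-15 - 5*10 + 3*(0*(-2)) + 10*(0*(-2))) + 2*sqrt(2)) = 1/(137 - (-15 - 50 + 3*0 + 10*0) + 2*sqrt(2)) = 1/(137 - (-15 - 50 + 0 + 0) + 2*sqrt(2)) = 1/(137 - 1*(-65) + 2*sqrt(2)) = 1/(137 + 65 + 2*sqrt(2)) = 1/(202 + 2*sqrt(2))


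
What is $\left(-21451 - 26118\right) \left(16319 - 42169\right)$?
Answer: $1229658650$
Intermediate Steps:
$\left(-21451 - 26118\right) \left(16319 - 42169\right) = \left(-47569\right) \left(-25850\right) = 1229658650$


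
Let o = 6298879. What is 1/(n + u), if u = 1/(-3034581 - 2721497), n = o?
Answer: 5756078/36256838836561 ≈ 1.5876e-7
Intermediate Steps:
n = 6298879
u = -1/5756078 (u = 1/(-5756078) = -1/5756078 ≈ -1.7373e-7)
1/(n + u) = 1/(6298879 - 1/5756078) = 1/(36256838836561/5756078) = 5756078/36256838836561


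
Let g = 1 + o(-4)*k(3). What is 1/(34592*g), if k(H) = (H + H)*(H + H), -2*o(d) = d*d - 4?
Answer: -1/7437280 ≈ -1.3446e-7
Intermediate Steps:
o(d) = 2 - d²/2 (o(d) = -(d*d - 4)/2 = -(d² - 4)/2 = -(-4 + d²)/2 = 2 - d²/2)
k(H) = 4*H² (k(H) = (2*H)*(2*H) = 4*H²)
g = -215 (g = 1 + (2 - ½*(-4)²)*(4*3²) = 1 + (2 - ½*16)*(4*9) = 1 + (2 - 8)*36 = 1 - 6*36 = 1 - 216 = -215)
1/(34592*g) = 1/(34592*(-215)) = 1/(-7437280) = -1/7437280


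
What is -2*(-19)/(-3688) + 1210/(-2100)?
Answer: -113557/193620 ≈ -0.58649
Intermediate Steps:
-2*(-19)/(-3688) + 1210/(-2100) = 38*(-1/3688) + 1210*(-1/2100) = -19/1844 - 121/210 = -113557/193620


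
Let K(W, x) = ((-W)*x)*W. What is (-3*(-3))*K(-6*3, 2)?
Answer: -5832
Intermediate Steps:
K(W, x) = -x*W² (K(W, x) = (-W*x)*W = -x*W²)
(-3*(-3))*K(-6*3, 2) = (-3*(-3))*(-1*2*(-6*3)²) = 9*(-1*2*(-18)²) = 9*(-1*2*324) = 9*(-648) = -5832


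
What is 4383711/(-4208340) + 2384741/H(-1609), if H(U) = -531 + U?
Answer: -83709850679/75048730 ≈ -1115.4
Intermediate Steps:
4383711/(-4208340) + 2384741/H(-1609) = 4383711/(-4208340) + 2384741/(-531 - 1609) = 4383711*(-1/4208340) + 2384741/(-2140) = -1461237/1402780 + 2384741*(-1/2140) = -1461237/1402780 - 2384741/2140 = -83709850679/75048730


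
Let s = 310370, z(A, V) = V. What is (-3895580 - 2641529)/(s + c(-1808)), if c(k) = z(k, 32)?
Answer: -6537109/310402 ≈ -21.060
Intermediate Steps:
c(k) = 32
(-3895580 - 2641529)/(s + c(-1808)) = (-3895580 - 2641529)/(310370 + 32) = -6537109/310402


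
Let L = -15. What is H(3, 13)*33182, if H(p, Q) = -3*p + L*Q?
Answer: -6769128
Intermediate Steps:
H(p, Q) = -15*Q - 3*p (H(p, Q) = -3*p - 15*Q = -15*Q - 3*p)
H(3, 13)*33182 = (-15*13 - 3*3)*33182 = (-195 - 9)*33182 = -204*33182 = -6769128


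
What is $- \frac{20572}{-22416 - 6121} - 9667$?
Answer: $- \frac{275846607}{28537} \approx -9666.3$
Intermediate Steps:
$- \frac{20572}{-22416 - 6121} - 9667 = - \frac{20572}{-28537} - 9667 = \left(-20572\right) \left(- \frac{1}{28537}\right) - 9667 = \frac{20572}{28537} - 9667 = - \frac{275846607}{28537}$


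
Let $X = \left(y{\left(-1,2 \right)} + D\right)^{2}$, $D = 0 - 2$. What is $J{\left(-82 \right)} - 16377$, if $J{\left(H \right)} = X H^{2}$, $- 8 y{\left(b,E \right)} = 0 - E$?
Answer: $\frac{16861}{4} \approx 4215.3$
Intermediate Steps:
$y{\left(b,E \right)} = \frac{E}{8}$ ($y{\left(b,E \right)} = - \frac{0 - E}{8} = - \frac{\left(-1\right) E}{8} = \frac{E}{8}$)
$D = -2$ ($D = 0 - 2 = -2$)
$X = \frac{49}{16}$ ($X = \left(\frac{1}{8} \cdot 2 - 2\right)^{2} = \left(\frac{1}{4} - 2\right)^{2} = \left(- \frac{7}{4}\right)^{2} = \frac{49}{16} \approx 3.0625$)
$J{\left(H \right)} = \frac{49 H^{2}}{16}$
$J{\left(-82 \right)} - 16377 = \frac{49 \left(-82\right)^{2}}{16} - 16377 = \frac{49}{16} \cdot 6724 - 16377 = \frac{82369}{4} - 16377 = \frac{16861}{4}$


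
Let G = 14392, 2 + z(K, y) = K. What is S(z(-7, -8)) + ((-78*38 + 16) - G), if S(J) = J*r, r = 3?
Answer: -17367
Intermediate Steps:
z(K, y) = -2 + K
S(J) = 3*J (S(J) = J*3 = 3*J)
S(z(-7, -8)) + ((-78*38 + 16) - G) = 3*(-2 - 7) + ((-78*38 + 16) - 1*14392) = 3*(-9) + ((-2964 + 16) - 14392) = -27 + (-2948 - 14392) = -27 - 17340 = -17367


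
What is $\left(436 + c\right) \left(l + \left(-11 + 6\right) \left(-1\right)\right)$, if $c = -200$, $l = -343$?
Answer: $-79768$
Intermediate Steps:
$\left(436 + c\right) \left(l + \left(-11 + 6\right) \left(-1\right)\right) = \left(436 - 200\right) \left(-343 + \left(-11 + 6\right) \left(-1\right)\right) = 236 \left(-343 - -5\right) = 236 \left(-343 + 5\right) = 236 \left(-338\right) = -79768$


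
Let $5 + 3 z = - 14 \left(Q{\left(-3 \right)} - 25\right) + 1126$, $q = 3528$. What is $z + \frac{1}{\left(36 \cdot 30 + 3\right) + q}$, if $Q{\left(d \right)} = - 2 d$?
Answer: $\frac{2131820}{4611} \approx 462.33$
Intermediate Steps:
$z = \frac{1387}{3}$ ($z = - \frac{5}{3} + \frac{- 14 \left(\left(-2\right) \left(-3\right) - 25\right) + 1126}{3} = - \frac{5}{3} + \frac{- 14 \left(6 - 25\right) + 1126}{3} = - \frac{5}{3} + \frac{\left(-14\right) \left(-19\right) + 1126}{3} = - \frac{5}{3} + \frac{266 + 1126}{3} = - \frac{5}{3} + \frac{1}{3} \cdot 1392 = - \frac{5}{3} + 464 = \frac{1387}{3} \approx 462.33$)
$z + \frac{1}{\left(36 \cdot 30 + 3\right) + q} = \frac{1387}{3} + \frac{1}{\left(36 \cdot 30 + 3\right) + 3528} = \frac{1387}{3} + \frac{1}{\left(1080 + 3\right) + 3528} = \frac{1387}{3} + \frac{1}{1083 + 3528} = \frac{1387}{3} + \frac{1}{4611} = \frac{2131820}{4611}$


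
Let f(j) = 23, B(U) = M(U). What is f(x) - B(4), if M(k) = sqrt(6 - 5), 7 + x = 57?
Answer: 22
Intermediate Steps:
x = 50 (x = -7 + 57 = 50)
M(k) = 1 (M(k) = sqrt(1) = 1)
B(U) = 1
f(x) - B(4) = 23 - 1*1 = 23 - 1 = 22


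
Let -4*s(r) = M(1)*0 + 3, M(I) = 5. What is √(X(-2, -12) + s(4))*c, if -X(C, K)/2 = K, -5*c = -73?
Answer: 73*√93/10 ≈ 70.399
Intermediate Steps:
c = 73/5 (c = -⅕*(-73) = 73/5 ≈ 14.600)
X(C, K) = -2*K
s(r) = -¾ (s(r) = -(5*0 + 3)/4 = -(0 + 3)/4 = -¼*3 = -¾)
√(X(-2, -12) + s(4))*c = √(-2*(-12) - ¾)*(73/5) = √(24 - ¾)*(73/5) = √(93/4)*(73/5) = (√93/2)*(73/5) = 73*√93/10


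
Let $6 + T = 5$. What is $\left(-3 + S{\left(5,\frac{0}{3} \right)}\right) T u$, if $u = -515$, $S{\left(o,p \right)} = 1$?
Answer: $-1030$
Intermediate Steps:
$T = -1$ ($T = -6 + 5 = -1$)
$\left(-3 + S{\left(5,\frac{0}{3} \right)}\right) T u = \left(-3 + 1\right) \left(-1\right) \left(-515\right) = \left(-2\right) \left(-1\right) \left(-515\right) = 2 \left(-515\right) = -1030$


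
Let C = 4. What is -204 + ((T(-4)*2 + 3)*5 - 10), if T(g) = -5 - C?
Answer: -289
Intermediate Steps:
T(g) = -9 (T(g) = -5 - 1*4 = -5 - 4 = -9)
-204 + ((T(-4)*2 + 3)*5 - 10) = -204 + ((-9*2 + 3)*5 - 10) = -204 + ((-18 + 3)*5 - 10) = -204 + (-15*5 - 10) = -204 + (-75 - 10) = -204 - 85 = -289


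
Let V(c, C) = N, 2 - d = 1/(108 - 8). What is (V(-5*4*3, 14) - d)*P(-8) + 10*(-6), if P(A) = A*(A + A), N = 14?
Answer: 36932/25 ≈ 1477.3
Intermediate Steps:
d = 199/100 (d = 2 - 1/(108 - 8) = 2 - 1/100 = 199/100 ≈ 1.9900)
V(c, C) = 14
P(A) = 2*A² (P(A) = A*(2*A) = 2*A²)
(V(-5*4*3, 14) - d)*P(-8) + 10*(-6) = (14 - 1*199/100)*(2*(-8)²) + 10*(-6) = (14 - 199/100)*(2*64) - 60 = (1201/100)*128 - 60 = 38432/25 - 60 = 36932/25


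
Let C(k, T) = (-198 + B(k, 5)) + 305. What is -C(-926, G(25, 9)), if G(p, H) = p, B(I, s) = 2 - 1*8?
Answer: -101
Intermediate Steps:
B(I, s) = -6 (B(I, s) = 2 - 8 = -6)
C(k, T) = 101 (C(k, T) = (-198 - 6) + 305 = -204 + 305 = 101)
-C(-926, G(25, 9)) = -1*101 = -101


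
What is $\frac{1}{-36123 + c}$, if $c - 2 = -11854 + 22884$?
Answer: $- \frac{1}{25091} \approx -3.9855 \cdot 10^{-5}$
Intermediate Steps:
$c = 11032$ ($c = 2 + \left(-11854 + 22884\right) = 2 + 11030 = 11032$)
$\frac{1}{-36123 + c} = \frac{1}{-36123 + 11032} = \frac{1}{-25091} = - \frac{1}{25091}$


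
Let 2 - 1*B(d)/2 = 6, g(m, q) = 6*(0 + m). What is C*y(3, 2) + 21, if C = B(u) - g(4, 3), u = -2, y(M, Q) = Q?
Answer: -43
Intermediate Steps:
g(m, q) = 6*m
B(d) = -8 (B(d) = 4 - 2*6 = 4 - 12 = -8)
C = -32 (C = -8 - 6*4 = -8 - 1*24 = -8 - 24 = -32)
C*y(3, 2) + 21 = -32*2 + 21 = -64 + 21 = -43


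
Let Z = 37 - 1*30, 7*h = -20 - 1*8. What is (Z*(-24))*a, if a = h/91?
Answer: 96/13 ≈ 7.3846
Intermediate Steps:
h = -4 (h = (-20 - 1*8)/7 = (-20 - 8)/7 = (⅐)*(-28) = -4)
Z = 7 (Z = 37 - 30 = 7)
a = -4/91 ≈ -0.043956
(Z*(-24))*a = (7*(-24))*(-4/91) = -168*(-4/91) = 96/13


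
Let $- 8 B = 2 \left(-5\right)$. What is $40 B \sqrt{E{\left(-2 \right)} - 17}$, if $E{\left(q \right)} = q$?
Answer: $50 i \sqrt{19} \approx 217.94 i$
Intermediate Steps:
$B = \frac{5}{4}$ ($B = - \frac{2 \left(-5\right)}{8} = \left(- \frac{1}{8}\right) \left(-10\right) = \frac{5}{4} \approx 1.25$)
$40 B \sqrt{E{\left(-2 \right)} - 17} = 40 \cdot \frac{5}{4} \sqrt{-2 - 17} = 50 \sqrt{-19} = 50 i \sqrt{19}$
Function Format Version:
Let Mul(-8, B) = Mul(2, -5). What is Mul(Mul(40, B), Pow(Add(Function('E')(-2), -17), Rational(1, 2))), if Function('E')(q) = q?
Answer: Mul(50, I, Pow(19, Rational(1, 2))) ≈ Mul(217.94, I)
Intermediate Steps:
B = Rational(5, 4) (B = Mul(Rational(-1, 8), Mul(2, -5)) = Mul(Rational(-1, 8), -10) = Rational(5, 4) ≈ 1.2500)
Mul(Mul(40, B), Pow(Add(Function('E')(-2), -17), Rational(1, 2))) = Mul(Mul(40, Rational(5, 4)), Pow(Add(-2, -17), Rational(1, 2))) = Mul(50, Pow(-19, Rational(1, 2))) = Mul(50, Mul(I, Pow(19, Rational(1, 2)))) = Mul(50, I, Pow(19, Rational(1, 2)))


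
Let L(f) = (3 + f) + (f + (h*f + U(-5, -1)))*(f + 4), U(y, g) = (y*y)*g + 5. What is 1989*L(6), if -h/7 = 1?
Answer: -1095939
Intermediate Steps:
h = -7 (h = -7*1 = -7)
U(y, g) = 5 + g*y² (U(y, g) = y²*g + 5 = g*y² + 5 = 5 + g*y²)
L(f) = 3 + f + (-20 - 6*f)*(4 + f) (L(f) = (3 + f) + (f + (-7*f + (5 - 1*(-5)²)))*(f + 4) = (3 + f) + (f + (-7*f + (5 - 1*25)))*(4 + f) = (3 + f) + (f + (-7*f + (5 - 25)))*(4 + f) = (3 + f) + (f + (-7*f - 20))*(4 + f) = (3 + f) + (f + (-20 - 7*f))*(4 + f) = (3 + f) + (-20 - 6*f)*(4 + f) = 3 + f + (-20 - 6*f)*(4 + f))
1989*L(6) = 1989*(-77 - 43*6 - 6*6²) = 1989*(-77 - 258 - 6*36) = 1989*(-77 - 258 - 216) = 1989*(-551) = -1095939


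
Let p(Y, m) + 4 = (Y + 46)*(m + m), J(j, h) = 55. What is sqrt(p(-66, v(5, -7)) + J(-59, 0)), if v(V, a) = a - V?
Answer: 3*sqrt(59) ≈ 23.043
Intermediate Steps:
p(Y, m) = -4 + 2*m*(46 + Y) (p(Y, m) = -4 + (Y + 46)*(m + m) = -4 + (46 + Y)*(2*m) = -4 + 2*m*(46 + Y))
sqrt(p(-66, v(5, -7)) + J(-59, 0)) = sqrt((-4 + 92*(-7 - 1*5) + 2*(-66)*(-7 - 1*5)) + 55) = sqrt((-4 + 92*(-7 - 5) + 2*(-66)*(-7 - 5)) + 55) = sqrt((-4 + 92*(-12) + 2*(-66)*(-12)) + 55) = sqrt((-4 - 1104 + 1584) + 55) = sqrt(476 + 55) = sqrt(531) = 3*sqrt(59)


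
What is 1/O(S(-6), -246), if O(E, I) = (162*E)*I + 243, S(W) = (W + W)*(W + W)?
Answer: -1/5738445 ≈ -1.7426e-7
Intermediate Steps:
S(W) = 4*W² (S(W) = (2*W)*(2*W) = 4*W²)
O(E, I) = 243 + 162*E*I (O(E, I) = 162*E*I + 243 = 243 + 162*E*I)
1/O(S(-6), -246) = 1/(243 + 162*(4*(-6)²)*(-246)) = 1/(243 + 162*(4*36)*(-246)) = 1/(243 + 162*144*(-246)) = 1/(243 - 5738688) = 1/(-5738445) = -1/5738445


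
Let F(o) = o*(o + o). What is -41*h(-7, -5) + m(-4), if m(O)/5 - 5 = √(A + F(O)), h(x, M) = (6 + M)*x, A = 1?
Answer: 312 + 5*√33 ≈ 340.72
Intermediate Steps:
h(x, M) = x*(6 + M)
F(o) = 2*o² (F(o) = o*(2*o) = 2*o²)
m(O) = 25 + 5*√(1 + 2*O²)
-41*h(-7, -5) + m(-4) = -(-287)*(6 - 5) + (25 + 5*√(1 + 2*(-4)²)) = -(-287) + (25 + 5*√(1 + 2*16)) = -41*(-7) + (25 + 5*√(1 + 32)) = 287 + (25 + 5*√33) = 312 + 5*√33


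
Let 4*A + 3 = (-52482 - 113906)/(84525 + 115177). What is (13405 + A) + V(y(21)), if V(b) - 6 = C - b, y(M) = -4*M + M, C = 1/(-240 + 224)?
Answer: 21524647145/1597616 ≈ 13473.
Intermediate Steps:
C = -1/16 (C = 1/(-16) = -1/16 ≈ -0.062500)
y(M) = -3*M
A = -382747/399404 (A = -¾ + ((-52482 - 113906)/(84525 + 115177))/4 = -¾ + (-166388/199702)/4 = -¾ + (-166388*1/199702)/4 = -¾ + (¼)*(-83194/99851) = -¾ - 41597/199702 = -382747/399404 ≈ -0.95830)
V(b) = 95/16 - b (V(b) = 6 + (-1/16 - b) = 95/16 - b)
(13405 + A) + V(y(21)) = (13405 - 382747/399404) + (95/16 - (-3)*21) = 5353627873/399404 + (95/16 - 1*(-63)) = 5353627873/399404 + (95/16 + 63) = 5353627873/399404 + 1103/16 = 21524647145/1597616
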